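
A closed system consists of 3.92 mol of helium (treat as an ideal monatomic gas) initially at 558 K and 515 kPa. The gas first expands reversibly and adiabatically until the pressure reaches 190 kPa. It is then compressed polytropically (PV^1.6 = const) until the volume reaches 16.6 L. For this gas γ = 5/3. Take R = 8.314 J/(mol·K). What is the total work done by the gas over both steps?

V₁ = nRT₁/P₁ = 3.92×8.314×558/515 = 35.3 L.
Step 1 — Adiabatic: T₂/T₁ = (P₂/P₁)^((γ−1)/γ) ⇒ T₂ = 558×(0.369)^0.400 = 374 K; V₂ = 64.2 L.
ΔU = nCvΔT = 3.92×12.5×(374−558) = -8970 J.
Q = 0 for an adiabatic process, so W = −ΔU = 8970 J.
State after step 1: P = 190 kPa, V = 64.2 L, T = 374 K.
Step 2 — Polytropic n=1.6: T₂ = T₁(V₁/V₂)^(n−1) = 374×(3.87)^0.60 = 843 K; P₂ = P₁(V₁/V₂)^n = 1660 kPa.
W = (P₁V₁−P₂V₂)/(n−1) = (190×64.2−1660×16.6)/0.60 = -25500 J.
ΔU = nCvΔT = 3.92×12.5×(843−374) = 22900 J.
Q = ΔU + W = -2550 J.
Net over both steps: W = -16500 J, Q = -2550 J, ΔU = 13900 J.

-16500 J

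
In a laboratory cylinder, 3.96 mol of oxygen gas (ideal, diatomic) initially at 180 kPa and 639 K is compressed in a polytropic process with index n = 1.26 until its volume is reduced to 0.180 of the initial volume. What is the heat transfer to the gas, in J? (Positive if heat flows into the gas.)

V₁ = nRT₁/P₁ = 3.96×8.314×639/180 = 117 L.
Polytropic n=1.26: T₂ = T₁(V₁/V₂)^(n−1) = 639×(5.56)^0.26 = 998 K; P₂ = P₁(V₁/V₂)^n = 1560 kPa.
W = (P₁V₁−P₂V₂)/(n−1) = (180×117−1560×21.0)/0.26 = -45500 J.
ΔU = nCvΔT = 3.96×20.8×(998−639) = 29500 J.
Q = ΔU + W = -15900 J.

-15900 J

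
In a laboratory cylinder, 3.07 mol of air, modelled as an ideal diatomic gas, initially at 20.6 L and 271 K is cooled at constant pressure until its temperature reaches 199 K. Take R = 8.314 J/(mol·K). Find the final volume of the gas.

15.1 L

P₁ = nRT₁/V₁ = 3.07×8.314×271/20.6 = 336 kPa.
Isobaric: P stays 336 kPa; V/T = const ⇒ T₂ = 199 K, V₂ = 15.1 L.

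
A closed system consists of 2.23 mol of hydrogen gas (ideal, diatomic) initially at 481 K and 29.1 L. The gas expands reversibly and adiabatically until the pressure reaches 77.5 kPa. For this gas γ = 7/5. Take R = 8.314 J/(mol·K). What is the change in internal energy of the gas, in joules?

P₁ = nRT₁/V₁ = 2.23×8.314×481/29.1 = 306 kPa.
Adiabatic: T₂/T₁ = (P₂/P₁)^((γ−1)/γ) ⇒ T₂ = 481×(0.253)^0.286 = 325 K; V₂ = 77.7 L.
For an ideal gas ΔU = nCvΔT with Cv = (5/2)R = 20.8 J/(mol·K).
ΔU = 2.23×20.8×(325−481) = -7240 J.

-7240 J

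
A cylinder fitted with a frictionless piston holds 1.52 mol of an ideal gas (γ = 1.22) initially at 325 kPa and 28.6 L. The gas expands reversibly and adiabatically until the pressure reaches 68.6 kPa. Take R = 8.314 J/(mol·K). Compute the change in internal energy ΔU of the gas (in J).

-10300 J

T₁ = P₁V₁/(nR) = 325×28.6/(1.52×8.314) = 736 K.
Adiabatic: T₂/T₁ = (P₂/P₁)^((γ−1)/γ) ⇒ T₂ = 736×(0.211)^0.180 = 556 K; V₂ = 102 L.
For an ideal gas ΔU = nCvΔT with Cv = R/(γ−1) = 37.8 J/(mol·K).
ΔU = 1.52×37.8×(556−736) = -10300 J.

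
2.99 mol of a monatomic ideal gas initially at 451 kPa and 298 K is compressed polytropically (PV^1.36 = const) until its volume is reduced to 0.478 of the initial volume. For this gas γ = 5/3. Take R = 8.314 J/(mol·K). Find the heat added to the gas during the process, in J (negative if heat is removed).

V₁ = nRT₁/P₁ = 2.99×8.314×298/451 = 16.4 L.
Polytropic n=1.36: T₂ = T₁(V₁/V₂)^(n−1) = 298×(2.09)^0.36 = 389 K; P₂ = P₁(V₁/V₂)^n = 1230 kPa.
W = (P₁V₁−P₂V₂)/(n−1) = (451×16.4−1230×7.85)/0.36 = -6260 J.
ΔU = nCvΔT = 2.99×12.5×(389−298) = 3380 J.
Q = ΔU + W = -2880 J.

-2880 J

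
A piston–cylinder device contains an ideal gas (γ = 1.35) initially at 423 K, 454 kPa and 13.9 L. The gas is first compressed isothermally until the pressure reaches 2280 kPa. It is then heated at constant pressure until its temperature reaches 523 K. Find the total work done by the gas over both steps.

n = P₁V₁/(RT₁) = 454×13.9/(8.314×423) = 1.79 mol.
Step 1 — Isothermal: T stays 423 K; PV = const ⇒ V₂ = 2.77 L, P₂ = 2280 kPa.
ΔU = 0 (ideal gas, T constant).
W = nRT ln(V₂/V₁) = 1.79×8.314×423×ln(0.199) = -10200 J.
Q = ΔU + W = -10200 J.
State after step 1: P = 2280 kPa, V = 2.77 L, T = 423 K.
Step 2 — Isobaric: P stays 2280 kPa; V/T = const ⇒ T₂ = 523 K, V₂ = 3.42 L.
W = PΔV = 2280×(3.42−2.77) kPa·L = 1490 J.
ΔU = nCvΔT = 1.79×23.8×(523−423) = 4260 J.
Q = ΔU + W = nCpΔT = 5750 J.
Net over both steps: W = -8690 J, Q = -4430 J, ΔU = 4260 J.

-8690 J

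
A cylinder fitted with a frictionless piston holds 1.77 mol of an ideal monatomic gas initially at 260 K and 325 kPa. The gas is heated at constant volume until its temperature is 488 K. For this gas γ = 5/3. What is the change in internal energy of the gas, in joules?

V₁ = nRT₁/P₁ = 1.77×8.314×260/325 = 11.8 L.
Isochoric: V stays 11.8 L; P/T = const ⇒ T₂ = 488 K, P₂ = 610 kPa.
For an ideal gas ΔU = nCvΔT with Cv = (3/2)R = 12.5 J/(mol·K).
ΔU = 1.77×12.5×(488−260) = 5030 J.

5030 J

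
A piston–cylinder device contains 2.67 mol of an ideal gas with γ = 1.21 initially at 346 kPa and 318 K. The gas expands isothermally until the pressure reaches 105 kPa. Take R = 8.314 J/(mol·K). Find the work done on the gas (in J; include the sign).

-8420 J

V₁ = nRT₁/P₁ = 2.67×8.314×318/346 = 20.4 L.
Isothermal: T stays 318 K; PV = const ⇒ V₂ = 67.2 L, P₂ = 105 kPa.
W = nRT ln(V₂/V₁) = 2.67×8.314×318×ln(3.30) = 8420 J.
Work done on the gas = −W_by = -8420 J.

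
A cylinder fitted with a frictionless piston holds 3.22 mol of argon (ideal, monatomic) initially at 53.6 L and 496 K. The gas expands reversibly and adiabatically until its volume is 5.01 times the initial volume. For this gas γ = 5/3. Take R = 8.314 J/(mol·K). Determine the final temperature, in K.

169 K

P₁ = nRT₁/V₁ = 3.22×8.314×496/53.6 = 248 kPa.
Adiabatic: TV^(γ−1) = const ⇒ T₂ = 496×(0.200)^0.667 = 169 K; PV^γ = const ⇒ P₂ = 16.9 kPa.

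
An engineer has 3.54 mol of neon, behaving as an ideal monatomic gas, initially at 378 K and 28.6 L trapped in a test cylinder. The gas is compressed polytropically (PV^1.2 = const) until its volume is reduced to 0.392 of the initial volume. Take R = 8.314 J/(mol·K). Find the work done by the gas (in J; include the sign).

P₁ = nRT₁/V₁ = 3.54×8.314×378/28.6 = 389 kPa.
Polytropic n=1.2: T₂ = T₁(V₁/V₂)^(n−1) = 378×(2.55)^0.20 = 456 K; P₂ = P₁(V₁/V₂)^n = 1200 kPa.
W = (P₁V₁−P₂V₂)/(n−1) = (389×28.6−1200×11.2)/0.20 = -11500 J.

-11500 J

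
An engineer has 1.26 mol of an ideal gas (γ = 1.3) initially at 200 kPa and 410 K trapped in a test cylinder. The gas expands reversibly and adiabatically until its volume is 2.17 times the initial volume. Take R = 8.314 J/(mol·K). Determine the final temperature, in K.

V₁ = nRT₁/P₁ = 1.26×8.314×410/200 = 21.5 L.
Adiabatic: TV^(γ−1) = const ⇒ T₂ = 410×(0.461)^0.300 = 325 K; PV^γ = const ⇒ P₂ = 73.1 kPa.

325 K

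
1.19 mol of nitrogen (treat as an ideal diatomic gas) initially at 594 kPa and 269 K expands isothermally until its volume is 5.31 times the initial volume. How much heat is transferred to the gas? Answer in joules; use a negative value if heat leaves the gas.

4440 J

V₁ = nRT₁/P₁ = 1.19×8.314×269/594 = 4.48 L.
Isothermal: T stays 269 K; PV = const ⇒ V₂ = 23.8 L, P₂ = 112 kPa.
ΔU = 0 (ideal gas, T constant).
W = nRT ln(V₂/V₁) = 1.19×8.314×269×ln(5.31) = 4440 J.
Q = ΔU + W = 4440 J.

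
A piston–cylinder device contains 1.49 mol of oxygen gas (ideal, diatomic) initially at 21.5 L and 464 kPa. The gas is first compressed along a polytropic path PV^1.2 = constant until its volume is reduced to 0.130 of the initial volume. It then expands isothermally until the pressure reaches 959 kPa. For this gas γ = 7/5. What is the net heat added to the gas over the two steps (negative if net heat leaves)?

13300 J

T₁ = P₁V₁/(nR) = 464×21.5/(1.49×8.314) = 805 K.
Step 1 — Polytropic n=1.2: T₂ = T₁(V₁/V₂)^(n−1) = 805×(7.69)^0.20 = 1210 K; P₂ = P₁(V₁/V₂)^n = 5370 kPa.
W = (P₁V₁−P₂V₂)/(n−1) = (464×21.5−5370×2.79)/0.20 = -25100 J.
ΔU = nCvΔT = 1.49×20.8×(1210−805) = 12600 J.
Q = ΔU + W = -12600 J.
State after step 1: P = 5370 kPa, V = 2.79 L, T = 1210 K.
Step 2 — Isothermal: T stays 1210 K; PV = const ⇒ V₂ = 15.6 L, P₂ = 959 kPa.
ΔU = 0 (ideal gas, T constant).
W = nRT ln(V₂/V₁) = 1.49×8.314×1210×ln(5.60) = 25800 J.
Q = ΔU + W = 25800 J.
Net over both steps: W = 705 J, Q = 13300 J, ΔU = 12600 J.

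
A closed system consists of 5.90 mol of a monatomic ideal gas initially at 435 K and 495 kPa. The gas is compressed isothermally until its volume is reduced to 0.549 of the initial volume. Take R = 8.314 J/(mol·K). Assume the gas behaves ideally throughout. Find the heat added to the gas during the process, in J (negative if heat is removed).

-12800 J

V₁ = nRT₁/P₁ = 5.90×8.314×435/495 = 43.1 L.
Isothermal: T stays 435 K; PV = const ⇒ V₂ = 23.7 L, P₂ = 902 kPa.
ΔU = 0 (ideal gas, T constant).
W = nRT ln(V₂/V₁) = 5.90×8.314×435×ln(0.549) = -12800 J.
Q = ΔU + W = -12800 J.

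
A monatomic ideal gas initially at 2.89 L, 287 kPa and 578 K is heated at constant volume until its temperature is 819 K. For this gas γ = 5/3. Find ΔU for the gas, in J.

n = P₁V₁/(RT₁) = 287×2.89/(8.314×578) = 0.173 mol.
Isochoric: V stays 2.89 L; P/T = const ⇒ T₂ = 819 K, P₂ = 407 kPa.
For an ideal gas ΔU = nCvΔT with Cv = (3/2)R = 12.5 J/(mol·K).
ΔU = 0.173×12.5×(819−578) = 519 J.

519 J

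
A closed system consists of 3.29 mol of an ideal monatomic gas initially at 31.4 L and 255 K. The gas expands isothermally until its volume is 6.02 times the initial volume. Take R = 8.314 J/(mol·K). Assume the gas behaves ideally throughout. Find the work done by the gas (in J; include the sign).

12500 J

P₁ = nRT₁/V₁ = 3.29×8.314×255/31.4 = 222 kPa.
Isothermal: T stays 255 K; PV = const ⇒ V₂ = 189 L, P₂ = 36.9 kPa.
W = nRT ln(V₂/V₁) = 3.29×8.314×255×ln(6.02) = 12500 J.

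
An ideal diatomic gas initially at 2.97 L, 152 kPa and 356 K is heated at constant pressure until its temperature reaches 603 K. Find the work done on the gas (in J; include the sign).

n = P₁V₁/(RT₁) = 152×2.97/(8.314×356) = 0.153 mol.
Isobaric: P stays 152 kPa; V/T = const ⇒ T₂ = 603 K, V₂ = 5.03 L.
W = PΔV = 152×(5.03−2.97) kPa·L = 313 J.
Work done on the gas = −W_by = -313 J.

-313 J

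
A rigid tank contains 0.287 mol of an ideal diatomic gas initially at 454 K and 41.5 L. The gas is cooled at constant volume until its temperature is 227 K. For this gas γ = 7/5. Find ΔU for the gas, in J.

P₁ = nRT₁/V₁ = 0.287×8.314×454/41.5 = 26.1 kPa.
Isochoric: V stays 41.5 L; P/T = const ⇒ T₂ = 227 K, P₂ = 13.1 kPa.
For an ideal gas ΔU = nCvΔT with Cv = (5/2)R = 20.8 J/(mol·K).
ΔU = 0.287×20.8×(227−454) = -1350 J.

-1350 J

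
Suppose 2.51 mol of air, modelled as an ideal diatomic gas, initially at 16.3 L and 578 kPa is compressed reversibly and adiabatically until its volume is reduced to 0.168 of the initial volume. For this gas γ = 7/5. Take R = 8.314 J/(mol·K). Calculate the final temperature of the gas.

T₁ = P₁V₁/(nR) = 578×16.3/(2.51×8.314) = 451 K.
Adiabatic: TV^(γ−1) = const ⇒ T₂ = 451×(5.95)^0.400 = 922 K; PV^γ = const ⇒ P₂ = 7020 kPa.

922 K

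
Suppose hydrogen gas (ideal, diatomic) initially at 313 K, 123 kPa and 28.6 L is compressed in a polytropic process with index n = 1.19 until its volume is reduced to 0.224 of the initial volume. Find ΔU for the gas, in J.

2890 J

n = P₁V₁/(RT₁) = 123×28.6/(8.314×313) = 1.35 mol.
Polytropic n=1.19: T₂ = T₁(V₁/V₂)^(n−1) = 313×(4.46)^0.19 = 416 K; P₂ = P₁(V₁/V₂)^n = 730 kPa.
For an ideal gas ΔU = nCvΔT with Cv = (5/2)R = 20.8 J/(mol·K).
ΔU = 1.35×20.8×(416−313) = 2890 J.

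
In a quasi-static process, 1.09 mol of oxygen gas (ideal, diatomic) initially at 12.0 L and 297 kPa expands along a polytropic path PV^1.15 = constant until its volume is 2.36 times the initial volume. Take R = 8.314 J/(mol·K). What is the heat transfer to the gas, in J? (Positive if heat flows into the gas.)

1790 J

T₁ = P₁V₁/(nR) = 297×12.0/(1.09×8.314) = 393 K.
Polytropic n=1.15: T₂ = T₁(V₁/V₂)^(n−1) = 393×(0.424)^0.15 = 346 K; P₂ = P₁(V₁/V₂)^n = 111 kPa.
W = (P₁V₁−P₂V₂)/(n−1) = (297×12.0−111×28.3)/0.15 = 2870 J.
ΔU = nCvΔT = 1.09×20.8×(346−393) = -1080 J.
Q = ΔU + W = 1790 J.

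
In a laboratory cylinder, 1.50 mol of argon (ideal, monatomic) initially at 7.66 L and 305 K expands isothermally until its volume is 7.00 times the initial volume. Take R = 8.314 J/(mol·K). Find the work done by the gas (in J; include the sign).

P₁ = nRT₁/V₁ = 1.50×8.314×305/7.66 = 497 kPa.
Isothermal: T stays 305 K; PV = const ⇒ V₂ = 53.6 L, P₂ = 70.9 kPa.
W = nRT ln(V₂/V₁) = 1.50×8.314×305×ln(7.00) = 7400 J.

7400 J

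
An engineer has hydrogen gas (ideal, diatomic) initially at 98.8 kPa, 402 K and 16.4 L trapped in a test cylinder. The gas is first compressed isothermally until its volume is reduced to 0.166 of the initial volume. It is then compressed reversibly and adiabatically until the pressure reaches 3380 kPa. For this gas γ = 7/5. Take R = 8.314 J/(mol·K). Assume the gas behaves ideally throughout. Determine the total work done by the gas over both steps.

n = P₁V₁/(RT₁) = 98.8×16.4/(8.314×402) = 0.485 mol.
Step 1 — Isothermal: T stays 402 K; PV = const ⇒ V₂ = 2.72 L, P₂ = 595 kPa.
ΔU = 0 (ideal gas, T constant).
W = nRT ln(V₂/V₁) = 0.485×8.314×402×ln(0.166) = -2910 J.
Q = ΔU + W = -2910 J.
State after step 1: P = 595 kPa, V = 2.72 L, T = 402 K.
Step 2 — Adiabatic: T₂/T₁ = (P₂/P₁)^((γ−1)/γ) ⇒ T₂ = 402×(5.68)^0.286 = 660 K; V₂ = 0.787 L.
ΔU = nCvΔT = 0.485×20.8×(660−402) = 2600 J.
Q = 0 for an adiabatic process, so W = −ΔU = -2600 J.
Net over both steps: W = -5510 J, Q = -2910 J, ΔU = 2600 J.

-5510 J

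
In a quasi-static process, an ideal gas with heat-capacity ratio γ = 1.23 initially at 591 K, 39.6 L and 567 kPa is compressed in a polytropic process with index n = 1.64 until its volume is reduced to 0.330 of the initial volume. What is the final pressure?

Polytropic n=1.64: T₂ = T₁(V₁/V₂)^(n−1) = 591×(3.03)^0.64 = 1200 K; P₂ = P₁(V₁/V₂)^n = 3490 kPa.

3490 kPa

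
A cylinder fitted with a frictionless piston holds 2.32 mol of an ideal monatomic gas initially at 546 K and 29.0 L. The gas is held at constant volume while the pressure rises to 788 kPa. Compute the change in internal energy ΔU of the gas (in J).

18500 J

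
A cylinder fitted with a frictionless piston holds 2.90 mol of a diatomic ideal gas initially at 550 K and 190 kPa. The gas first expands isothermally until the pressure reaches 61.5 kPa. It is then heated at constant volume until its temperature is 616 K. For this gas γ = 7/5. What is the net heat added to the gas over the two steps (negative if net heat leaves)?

V₁ = nRT₁/P₁ = 2.90×8.314×550/190 = 69.8 L.
Step 1 — Isothermal: T stays 550 K; PV = const ⇒ V₂ = 216 L, P₂ = 61.5 kPa.
ΔU = 0 (ideal gas, T constant).
W = nRT ln(V₂/V₁) = 2.90×8.314×550×ln(3.09) = 15000 J.
Q = ΔU + W = 15000 J.
State after step 1: P = 61.5 kPa, V = 216 L, T = 550 K.
Step 2 — Isochoric: V stays 216 L; P/T = const ⇒ T₂ = 616 K, P₂ = 68.9 kPa.
W = 0 (no volume change).
ΔU = nCvΔT = 2.90×20.8×(616−550) = 3980 J.
Q = ΔU = 3980 J.
Net over both steps: W = 15000 J, Q = 18900 J, ΔU = 3980 J.

18900 J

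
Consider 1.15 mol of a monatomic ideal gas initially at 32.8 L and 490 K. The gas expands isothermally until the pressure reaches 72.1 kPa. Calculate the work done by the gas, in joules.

P₁ = nRT₁/V₁ = 1.15×8.314×490/32.8 = 143 kPa.
Isothermal: T stays 490 K; PV = const ⇒ V₂ = 65.0 L, P₂ = 72.1 kPa.
W = nRT ln(V₂/V₁) = 1.15×8.314×490×ln(1.98) = 3200 J.

3200 J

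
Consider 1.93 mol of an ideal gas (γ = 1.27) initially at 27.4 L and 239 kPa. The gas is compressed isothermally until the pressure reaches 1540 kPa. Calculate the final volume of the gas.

T₁ = P₁V₁/(nR) = 239×27.4/(1.93×8.314) = 408 K.
Isothermal: T stays 408 K; PV = const ⇒ V₂ = 4.25 L, P₂ = 1540 kPa.

4.25 L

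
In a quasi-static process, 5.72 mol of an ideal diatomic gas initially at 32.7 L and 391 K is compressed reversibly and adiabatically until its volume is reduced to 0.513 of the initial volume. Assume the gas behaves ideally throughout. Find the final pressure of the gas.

1450 kPa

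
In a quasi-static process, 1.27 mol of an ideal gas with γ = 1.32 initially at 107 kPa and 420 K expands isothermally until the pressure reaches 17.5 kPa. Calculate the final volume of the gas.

253 L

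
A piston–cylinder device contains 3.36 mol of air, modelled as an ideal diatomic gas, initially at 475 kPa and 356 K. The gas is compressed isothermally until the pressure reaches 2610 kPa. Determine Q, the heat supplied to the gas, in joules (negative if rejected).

-16900 J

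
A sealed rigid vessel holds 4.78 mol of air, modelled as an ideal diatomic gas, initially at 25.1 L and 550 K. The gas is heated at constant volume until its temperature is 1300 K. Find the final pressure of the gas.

2060 kPa

P₁ = nRT₁/V₁ = 4.78×8.314×550/25.1 = 871 kPa.
Isochoric: V stays 25.1 L; P/T = const ⇒ T₂ = 1300 K, P₂ = 2060 kPa.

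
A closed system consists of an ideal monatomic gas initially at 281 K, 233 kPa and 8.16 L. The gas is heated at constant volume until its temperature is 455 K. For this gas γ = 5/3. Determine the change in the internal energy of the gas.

1770 J

n = P₁V₁/(RT₁) = 233×8.16/(8.314×281) = 0.814 mol.
Isochoric: V stays 8.16 L; P/T = const ⇒ T₂ = 455 K, P₂ = 377 kPa.
For an ideal gas ΔU = nCvΔT with Cv = (3/2)R = 12.5 J/(mol·K).
ΔU = 0.814×12.5×(455−281) = 1770 J.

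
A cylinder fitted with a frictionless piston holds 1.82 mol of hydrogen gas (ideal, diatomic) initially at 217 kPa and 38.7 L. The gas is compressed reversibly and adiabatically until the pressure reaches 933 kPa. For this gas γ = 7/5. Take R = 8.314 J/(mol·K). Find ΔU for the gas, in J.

10900 J

T₁ = P₁V₁/(nR) = 217×38.7/(1.82×8.314) = 555 K.
Adiabatic: T₂/T₁ = (P₂/P₁)^((γ−1)/γ) ⇒ T₂ = 555×(4.30)^0.286 = 842 K; V₂ = 13.7 L.
For an ideal gas ΔU = nCvΔT with Cv = (5/2)R = 20.8 J/(mol·K).
ΔU = 1.82×20.8×(842−555) = 10900 J.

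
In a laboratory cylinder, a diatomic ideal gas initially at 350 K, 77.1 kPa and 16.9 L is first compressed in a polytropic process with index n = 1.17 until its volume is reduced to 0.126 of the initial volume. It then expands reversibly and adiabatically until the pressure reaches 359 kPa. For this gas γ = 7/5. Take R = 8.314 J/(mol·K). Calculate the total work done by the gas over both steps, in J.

n = P₁V₁/(RT₁) = 77.1×16.9/(8.314×350) = 0.448 mol.
Step 1 — Polytropic n=1.17: T₂ = T₁(V₁/V₂)^(n−1) = 350×(7.94)^0.17 = 498 K; P₂ = P₁(V₁/V₂)^n = 870 kPa.
W = (P₁V₁−P₂V₂)/(n−1) = (77.1×16.9−870×2.13)/0.17 = -3240 J.
ΔU = nCvΔT = 0.448×20.8×(498−350) = 1380 J.
Q = ΔU + W = -1860 J.
State after step 1: P = 870 kPa, V = 2.13 L, T = 498 K.
Step 2 — Adiabatic: T₂/T₁ = (P₂/P₁)^((γ−1)/γ) ⇒ T₂ = 498×(0.413)^0.286 = 386 K; V₂ = 4.01 L.
ΔU = nCvΔT = 0.448×20.8×(386−498) = -1040 J.
Q = 0 for an adiabatic process, so W = −ΔU = 1040 J.
Net over both steps: W = -2200 J, Q = -1860 J, ΔU = 340 J.

-2200 J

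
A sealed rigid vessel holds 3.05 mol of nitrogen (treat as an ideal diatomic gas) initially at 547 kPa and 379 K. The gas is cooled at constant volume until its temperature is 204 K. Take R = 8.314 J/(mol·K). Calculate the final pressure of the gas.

294 kPa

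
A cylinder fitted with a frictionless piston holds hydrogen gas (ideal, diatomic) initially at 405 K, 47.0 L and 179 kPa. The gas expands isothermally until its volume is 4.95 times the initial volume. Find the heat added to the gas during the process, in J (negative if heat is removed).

n = P₁V₁/(RT₁) = 179×47.0/(8.314×405) = 2.50 mol.
Isothermal: T stays 405 K; PV = const ⇒ V₂ = 233 L, P₂ = 36.2 kPa.
ΔU = 0 (ideal gas, T constant).
W = nRT ln(V₂/V₁) = 2.50×8.314×405×ln(4.95) = 13500 J.
Q = ΔU + W = 13500 J.

13500 J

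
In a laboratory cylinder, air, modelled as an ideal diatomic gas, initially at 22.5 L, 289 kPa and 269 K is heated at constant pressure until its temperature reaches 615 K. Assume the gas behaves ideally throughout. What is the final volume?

Isobaric: P stays 289 kPa; V/T = const ⇒ T₂ = 615 K, V₂ = 51.4 L.

51.4 L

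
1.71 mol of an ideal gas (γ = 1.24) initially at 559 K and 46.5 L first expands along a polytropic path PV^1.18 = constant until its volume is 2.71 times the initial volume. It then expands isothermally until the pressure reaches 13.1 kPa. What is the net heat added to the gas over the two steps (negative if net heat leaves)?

P₁ = nRT₁/V₁ = 1.71×8.314×559/46.5 = 171 kPa.
Step 1 — Polytropic n=1.18: T₂ = T₁(V₁/V₂)^(n−1) = 559×(0.369)^0.18 = 467 K; P₂ = P₁(V₁/V₂)^n = 52.7 kPa.
W = (P₁V₁−P₂V₂)/(n−1) = (171×46.5−52.7×126)/0.18 = 7250 J.
ΔU = nCvΔT = 1.71×34.6×(467−559) = -5440 J.
Q = ΔU + W = 1810 J.
State after step 1: P = 52.7 kPa, V = 126 L, T = 467 K.
Step 2 — Isothermal: T stays 467 K; PV = const ⇒ V₂ = 507 L, P₂ = 13.1 kPa.
ΔU = 0 (ideal gas, T constant).
W = nRT ln(V₂/V₁) = 1.71×8.314×467×ln(4.02) = 9250 J.
Q = ΔU + W = 9250 J.
Net over both steps: W = 16500 J, Q = 11100 J, ΔU = -5440 J.

11100 J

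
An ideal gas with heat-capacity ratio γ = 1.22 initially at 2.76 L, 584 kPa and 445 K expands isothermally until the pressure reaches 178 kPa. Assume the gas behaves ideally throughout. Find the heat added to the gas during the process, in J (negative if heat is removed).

1920 J

n = P₁V₁/(RT₁) = 584×2.76/(8.314×445) = 0.436 mol.
Isothermal: T stays 445 K; PV = const ⇒ V₂ = 9.06 L, P₂ = 178 kPa.
ΔU = 0 (ideal gas, T constant).
W = nRT ln(V₂/V₁) = 0.436×8.314×445×ln(3.28) = 1920 J.
Q = ΔU + W = 1920 J.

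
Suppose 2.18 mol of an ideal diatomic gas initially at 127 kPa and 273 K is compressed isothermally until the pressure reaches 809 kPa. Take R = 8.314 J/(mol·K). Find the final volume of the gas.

V₁ = nRT₁/P₁ = 2.18×8.314×273/127 = 39.0 L.
Isothermal: T stays 273 K; PV = const ⇒ V₂ = 6.12 L, P₂ = 809 kPa.

6.12 L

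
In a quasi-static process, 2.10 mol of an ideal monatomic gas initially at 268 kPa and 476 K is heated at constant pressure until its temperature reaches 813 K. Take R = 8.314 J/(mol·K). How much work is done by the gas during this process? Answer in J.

5880 J

V₁ = nRT₁/P₁ = 2.10×8.314×476/268 = 31.0 L.
Isobaric: P stays 268 kPa; V/T = const ⇒ T₂ = 813 K, V₂ = 53.0 L.
W = PΔV = 268×(53.0−31.0) kPa·L = 5880 J.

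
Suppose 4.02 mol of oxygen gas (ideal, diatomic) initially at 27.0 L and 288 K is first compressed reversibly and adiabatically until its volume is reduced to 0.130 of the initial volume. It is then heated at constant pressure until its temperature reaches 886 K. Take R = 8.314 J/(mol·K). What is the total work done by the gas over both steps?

-22500 J

P₁ = nRT₁/V₁ = 4.02×8.314×288/27.0 = 357 kPa.
Step 1 — Adiabatic: TV^(γ−1) = const ⇒ T₂ = 288×(7.69)^0.400 = 651 K; PV^γ = const ⇒ P₂ = 6200 kPa.
ΔU = nCvΔT = 4.02×20.8×(651−288) = 30400 J.
Q = 0 for an adiabatic process, so W = −ΔU = -30400 J.
State after step 1: P = 6200 kPa, V = 3.51 L, T = 651 K.
Step 2 — Isobaric: P stays 6200 kPa; V/T = const ⇒ T₂ = 886 K, V₂ = 4.77 L.
W = PΔV = 6200×(4.77−3.51) kPa·L = 7840 J.
ΔU = nCvΔT = 4.02×20.8×(886−651) = 19600 J.
Q = ΔU + W = nCpΔT = 27400 J.
Net over both steps: W = -22500 J, Q = 27400 J, ΔU = 50000 J.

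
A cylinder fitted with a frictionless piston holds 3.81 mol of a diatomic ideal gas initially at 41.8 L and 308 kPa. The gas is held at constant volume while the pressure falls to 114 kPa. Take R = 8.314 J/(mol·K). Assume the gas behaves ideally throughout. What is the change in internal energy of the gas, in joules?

T₁ = P₁V₁/(nR) = 308×41.8/(3.81×8.314) = 406 K.
Isochoric: V stays 41.8 L; P/T = const ⇒ T₂ = 150 K, P₂ = 114 kPa.
For an ideal gas ΔU = nCvΔT with Cv = (5/2)R = 20.8 J/(mol·K).
ΔU = 3.81×20.8×(150−406) = -20300 J.

-20300 J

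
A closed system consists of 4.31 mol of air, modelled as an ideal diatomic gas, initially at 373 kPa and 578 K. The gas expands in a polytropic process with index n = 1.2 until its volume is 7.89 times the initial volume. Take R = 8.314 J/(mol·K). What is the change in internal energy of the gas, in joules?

-17500 J

V₁ = nRT₁/P₁ = 4.31×8.314×578/373 = 55.5 L.
Polytropic n=1.2: T₂ = T₁(V₁/V₂)^(n−1) = 578×(0.127)^0.20 = 382 K; P₂ = P₁(V₁/V₂)^n = 31.3 kPa.
For an ideal gas ΔU = nCvΔT with Cv = (5/2)R = 20.8 J/(mol·K).
ΔU = 4.31×20.8×(382−578) = -17500 J.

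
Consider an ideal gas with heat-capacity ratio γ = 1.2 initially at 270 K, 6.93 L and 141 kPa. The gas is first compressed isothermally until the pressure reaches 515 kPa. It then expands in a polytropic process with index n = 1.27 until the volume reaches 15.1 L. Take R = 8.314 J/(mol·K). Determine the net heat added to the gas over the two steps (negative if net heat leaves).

-1810 J

n = P₁V₁/(RT₁) = 141×6.93/(8.314×270) = 0.435 mol.
Step 1 — Isothermal: T stays 270 K; PV = const ⇒ V₂ = 1.90 L, P₂ = 515 kPa.
ΔU = 0 (ideal gas, T constant).
W = nRT ln(V₂/V₁) = 0.435×8.314×270×ln(0.274) = -1270 J.
Q = ΔU + W = -1270 J.
State after step 1: P = 515 kPa, V = 1.90 L, T = 270 K.
Step 2 — Polytropic n=1.27: T₂ = T₁(V₁/V₂)^(n−1) = 270×(0.126)^0.27 = 154 K; P₂ = P₁(V₁/V₂)^n = 37.0 kPa.
W = (P₁V₁−P₂V₂)/(n−1) = (515×1.90−37.0×15.1)/0.27 = 1550 J.
ΔU = nCvΔT = 0.435×41.6×(154−270) = -2100 J.
Q = ΔU + W = -543 J.
Net over both steps: W = 286 J, Q = -1810 J, ΔU = -2100 J.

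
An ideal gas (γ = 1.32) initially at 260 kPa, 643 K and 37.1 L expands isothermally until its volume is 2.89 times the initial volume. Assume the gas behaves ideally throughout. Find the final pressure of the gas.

90.0 kPa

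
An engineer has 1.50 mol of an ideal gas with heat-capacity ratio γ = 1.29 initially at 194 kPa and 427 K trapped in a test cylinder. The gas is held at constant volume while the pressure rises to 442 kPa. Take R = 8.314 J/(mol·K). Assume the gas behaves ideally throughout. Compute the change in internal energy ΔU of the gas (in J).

V₁ = nRT₁/P₁ = 1.50×8.314×427/194 = 27.4 L.
Isochoric: V stays 27.4 L; P/T = const ⇒ T₂ = 973 K, P₂ = 442 kPa.
For an ideal gas ΔU = nCvΔT with Cv = R/(γ−1) = 28.7 J/(mol·K).
ΔU = 1.50×28.7×(973−427) = 23500 J.

23500 J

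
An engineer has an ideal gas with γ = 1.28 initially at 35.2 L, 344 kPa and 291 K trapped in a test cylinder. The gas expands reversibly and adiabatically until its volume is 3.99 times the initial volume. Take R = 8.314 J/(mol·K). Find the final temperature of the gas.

Adiabatic: TV^(γ−1) = const ⇒ T₂ = 291×(0.251)^0.280 = 198 K; PV^γ = const ⇒ P₂ = 58.5 kPa.

198 K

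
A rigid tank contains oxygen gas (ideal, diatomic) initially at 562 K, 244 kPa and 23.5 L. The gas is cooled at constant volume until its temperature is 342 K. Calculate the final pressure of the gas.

Isochoric: V stays 23.5 L; P/T = const ⇒ T₂ = 342 K, P₂ = 148 kPa.

148 kPa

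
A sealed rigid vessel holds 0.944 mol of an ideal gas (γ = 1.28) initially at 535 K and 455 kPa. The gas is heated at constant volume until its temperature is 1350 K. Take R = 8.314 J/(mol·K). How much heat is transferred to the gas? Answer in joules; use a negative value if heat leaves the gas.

22800 J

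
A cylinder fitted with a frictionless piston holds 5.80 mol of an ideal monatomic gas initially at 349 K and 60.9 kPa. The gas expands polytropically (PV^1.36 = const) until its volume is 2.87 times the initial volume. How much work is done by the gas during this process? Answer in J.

14800 J

V₁ = nRT₁/P₁ = 5.80×8.314×349/60.9 = 276 L.
Polytropic n=1.36: T₂ = T₁(V₁/V₂)^(n−1) = 349×(0.348)^0.36 = 239 K; P₂ = P₁(V₁/V₂)^n = 14.5 kPa.
W = (P₁V₁−P₂V₂)/(n−1) = (60.9×276−14.5×793)/0.36 = 14800 J.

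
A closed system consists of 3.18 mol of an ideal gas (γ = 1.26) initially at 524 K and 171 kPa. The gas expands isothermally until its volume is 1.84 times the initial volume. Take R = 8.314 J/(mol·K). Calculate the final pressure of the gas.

92.9 kPa

V₁ = nRT₁/P₁ = 3.18×8.314×524/171 = 81.0 L.
Isothermal: T stays 524 K; PV = const ⇒ V₂ = 149 L, P₂ = 92.9 kPa.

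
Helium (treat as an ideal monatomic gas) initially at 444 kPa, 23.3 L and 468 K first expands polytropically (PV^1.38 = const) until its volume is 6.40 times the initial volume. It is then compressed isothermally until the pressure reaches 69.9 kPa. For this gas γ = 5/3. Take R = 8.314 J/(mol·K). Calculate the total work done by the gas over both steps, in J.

10100 J

n = P₁V₁/(RT₁) = 444×23.3/(8.314×468) = 2.66 mol.
Step 1 — Polytropic n=1.38: T₂ = T₁(V₁/V₂)^(n−1) = 468×(0.156)^0.38 = 231 K; P₂ = P₁(V₁/V₂)^n = 34.3 kPa.
W = (P₁V₁−P₂V₂)/(n−1) = (444×23.3−34.3×149)/0.38 = 13800 J.
ΔU = nCvΔT = 2.66×12.5×(231−468) = -7850 J.
Q = ΔU + W = 5920 J.
State after step 1: P = 34.3 kPa, V = 149 L, T = 231 K.
Step 2 — Isothermal: T stays 231 K; PV = const ⇒ V₂ = 73.1 L, P₂ = 69.9 kPa.
ΔU = 0 (ideal gas, T constant).
W = nRT ln(V₂/V₁) = 2.66×8.314×231×ln(0.490) = -3640 J.
Q = ΔU + W = -3640 J.
Net over both steps: W = 10100 J, Q = 2280 J, ΔU = -7850 J.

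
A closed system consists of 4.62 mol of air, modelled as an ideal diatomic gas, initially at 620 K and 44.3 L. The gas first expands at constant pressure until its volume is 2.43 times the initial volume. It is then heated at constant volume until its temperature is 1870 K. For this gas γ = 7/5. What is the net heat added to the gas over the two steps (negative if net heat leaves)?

154000 J

P₁ = nRT₁/V₁ = 4.62×8.314×620/44.3 = 538 kPa.
Step 1 — Isobaric: P stays 538 kPa; V/T = const ⇒ T₂ = 1510 K, V₂ = 108 L.
W = PΔV = 538×(108−44.3) kPa·L = 34100 J.
ΔU = nCvΔT = 4.62×20.8×(1510−620) = 85100 J.
Q = ΔU + W = nCpΔT = 119000 J.
State after step 1: P = 538 kPa, V = 108 L, T = 1510 K.
Step 2 — Isochoric: V stays 108 L; P/T = const ⇒ T₂ = 1870 K, P₂ = 667 kPa.
W = 0 (no volume change).
ΔU = nCvΔT = 4.62×20.8×(1870−1510) = 34900 J.
Q = ΔU = 34900 J.
Net over both steps: W = 34100 J, Q = 154000 J, ΔU = 120000 J.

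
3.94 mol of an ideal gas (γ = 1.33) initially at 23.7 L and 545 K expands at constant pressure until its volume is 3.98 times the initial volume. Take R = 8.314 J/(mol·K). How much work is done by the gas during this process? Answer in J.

53200 J

P₁ = nRT₁/V₁ = 3.94×8.314×545/23.7 = 753 kPa.
Isobaric: P stays 753 kPa; V/T = const ⇒ T₂ = 2170 K, V₂ = 94.3 L.
W = PΔV = 753×(94.3−23.7) kPa·L = 53200 J.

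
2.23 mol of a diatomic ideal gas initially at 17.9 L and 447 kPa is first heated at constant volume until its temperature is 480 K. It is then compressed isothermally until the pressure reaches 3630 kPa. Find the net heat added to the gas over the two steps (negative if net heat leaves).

-15400 J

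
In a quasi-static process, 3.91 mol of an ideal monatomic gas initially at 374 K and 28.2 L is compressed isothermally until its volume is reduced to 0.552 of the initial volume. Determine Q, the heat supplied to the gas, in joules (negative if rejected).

P₁ = nRT₁/V₁ = 3.91×8.314×374/28.2 = 431 kPa.
Isothermal: T stays 374 K; PV = const ⇒ V₂ = 15.6 L, P₂ = 781 kPa.
ΔU = 0 (ideal gas, T constant).
W = nRT ln(V₂/V₁) = 3.91×8.314×374×ln(0.552) = -7220 J.
Q = ΔU + W = -7220 J.

-7220 J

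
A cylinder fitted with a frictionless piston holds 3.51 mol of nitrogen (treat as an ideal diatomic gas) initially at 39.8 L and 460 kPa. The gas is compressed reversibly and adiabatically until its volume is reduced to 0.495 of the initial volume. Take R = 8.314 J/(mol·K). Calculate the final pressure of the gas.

T₁ = P₁V₁/(nR) = 460×39.8/(3.51×8.314) = 627 K.
Adiabatic: TV^(γ−1) = const ⇒ T₂ = 627×(2.02)^0.400 = 831 K; PV^γ = const ⇒ P₂ = 1230 kPa.

1230 kPa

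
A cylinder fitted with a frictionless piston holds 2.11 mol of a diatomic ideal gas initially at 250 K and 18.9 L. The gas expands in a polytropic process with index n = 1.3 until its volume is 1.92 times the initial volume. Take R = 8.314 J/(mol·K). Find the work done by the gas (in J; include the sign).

2600 J

P₁ = nRT₁/V₁ = 2.11×8.314×250/18.9 = 232 kPa.
Polytropic n=1.3: T₂ = T₁(V₁/V₂)^(n−1) = 250×(0.521)^0.30 = 206 K; P₂ = P₁(V₁/V₂)^n = 99.4 kPa.
W = (P₁V₁−P₂V₂)/(n−1) = (232×18.9−99.4×36.3)/0.30 = 2600 J.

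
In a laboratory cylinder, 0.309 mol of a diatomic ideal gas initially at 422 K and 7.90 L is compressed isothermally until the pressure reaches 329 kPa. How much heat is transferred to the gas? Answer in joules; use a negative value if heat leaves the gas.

P₁ = nRT₁/V₁ = 0.309×8.314×422/7.90 = 137 kPa.
Isothermal: T stays 422 K; PV = const ⇒ V₂ = 3.30 L, P₂ = 329 kPa.
ΔU = 0 (ideal gas, T constant).
W = nRT ln(V₂/V₁) = 0.309×8.314×422×ln(0.417) = -948 J.
Q = ΔU + W = -948 J.

-948 J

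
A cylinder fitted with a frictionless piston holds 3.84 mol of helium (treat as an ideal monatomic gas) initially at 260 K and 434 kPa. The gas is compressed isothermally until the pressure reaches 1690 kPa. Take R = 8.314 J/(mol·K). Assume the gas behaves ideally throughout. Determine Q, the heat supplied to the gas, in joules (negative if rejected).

V₁ = nRT₁/P₁ = 3.84×8.314×260/434 = 19.1 L.
Isothermal: T stays 260 K; PV = const ⇒ V₂ = 4.91 L, P₂ = 1690 kPa.
ΔU = 0 (ideal gas, T constant).
W = nRT ln(V₂/V₁) = 3.84×8.314×260×ln(0.257) = -11300 J.
Q = ΔU + W = -11300 J.

-11300 J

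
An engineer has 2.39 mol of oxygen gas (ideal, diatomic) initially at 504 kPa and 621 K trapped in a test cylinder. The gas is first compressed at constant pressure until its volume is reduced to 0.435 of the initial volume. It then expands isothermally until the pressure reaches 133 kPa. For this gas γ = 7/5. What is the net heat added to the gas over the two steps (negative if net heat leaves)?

V₁ = nRT₁/P₁ = 2.39×8.314×621/504 = 24.5 L.
Step 1 — Isobaric: P stays 504 kPa; V/T = const ⇒ T₂ = 270 K, V₂ = 10.7 L.
W = PΔV = 504×(10.7−24.5) kPa·L = -6970 J.
ΔU = nCvΔT = 2.39×20.8×(270−621) = -17400 J.
Q = ΔU + W = nCpΔT = -24400 J.
State after step 1: P = 504 kPa, V = 10.7 L, T = 270 K.
Step 2 — Isothermal: T stays 270 K; PV = const ⇒ V₂ = 40.4 L, P₂ = 133 kPa.
ΔU = 0 (ideal gas, T constant).
W = nRT ln(V₂/V₁) = 2.39×8.314×270×ln(3.79) = 7150 J.
Q = ΔU + W = 7150 J.
Net over both steps: W = 179 J, Q = -17300 J, ΔU = -17400 J.

-17300 J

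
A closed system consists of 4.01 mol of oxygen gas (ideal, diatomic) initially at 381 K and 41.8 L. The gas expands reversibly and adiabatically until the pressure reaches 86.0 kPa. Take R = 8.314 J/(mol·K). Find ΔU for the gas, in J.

-9610 J

P₁ = nRT₁/V₁ = 4.01×8.314×381/41.8 = 304 kPa.
Adiabatic: T₂/T₁ = (P₂/P₁)^((γ−1)/γ) ⇒ T₂ = 381×(0.283)^0.286 = 266 K; V₂ = 103 L.
For an ideal gas ΔU = nCvΔT with Cv = (5/2)R = 20.8 J/(mol·K).
ΔU = 4.01×20.8×(266−381) = -9610 J.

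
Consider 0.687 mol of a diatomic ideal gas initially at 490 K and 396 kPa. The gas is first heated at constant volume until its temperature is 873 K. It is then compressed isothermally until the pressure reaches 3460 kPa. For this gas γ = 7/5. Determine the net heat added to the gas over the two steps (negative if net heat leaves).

V₁ = nRT₁/P₁ = 0.687×8.314×490/396 = 7.07 L.
Step 1 — Isochoric: V stays 7.07 L; P/T = const ⇒ T₂ = 873 K, P₂ = 706 kPa.
W = 0 (no volume change).
ΔU = nCvΔT = 0.687×20.8×(873−490) = 5470 J.
Q = ΔU = 5470 J.
State after step 1: P = 706 kPa, V = 7.07 L, T = 873 K.
Step 2 — Isothermal: T stays 873 K; PV = const ⇒ V₂ = 1.44 L, P₂ = 3460 kPa.
ΔU = 0 (ideal gas, T constant).
W = nRT ln(V₂/V₁) = 0.687×8.314×873×ln(0.204) = -7930 J.
Q = ΔU + W = -7930 J.
Net over both steps: W = -7930 J, Q = -2460 J, ΔU = 5470 J.

-2460 J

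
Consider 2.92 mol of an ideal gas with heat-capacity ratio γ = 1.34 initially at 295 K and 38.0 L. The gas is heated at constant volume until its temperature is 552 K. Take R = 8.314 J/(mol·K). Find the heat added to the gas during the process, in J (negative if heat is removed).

18400 J

P₁ = nRT₁/V₁ = 2.92×8.314×295/38.0 = 188 kPa.
Isochoric: V stays 38.0 L; P/T = const ⇒ T₂ = 552 K, P₂ = 353 kPa.
W = 0 (no volume change).
ΔU = nCvΔT = 2.92×24.5×(552−295) = 18400 J.
Q = ΔU = 18400 J.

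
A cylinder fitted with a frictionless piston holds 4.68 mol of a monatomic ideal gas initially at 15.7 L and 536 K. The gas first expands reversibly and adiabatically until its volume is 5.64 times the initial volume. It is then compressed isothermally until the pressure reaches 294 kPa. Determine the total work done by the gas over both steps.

12400 J

P₁ = nRT₁/V₁ = 4.68×8.314×536/15.7 = 1330 kPa.
Step 1 — Adiabatic: TV^(γ−1) = const ⇒ T₂ = 536×(0.177)^0.667 = 169 K; PV^γ = const ⇒ P₂ = 74.3 kPa.
ΔU = nCvΔT = 4.68×12.5×(169−536) = -21400 J.
Q = 0 for an adiabatic process, so W = −ΔU = 21400 J.
State after step 1: P = 74.3 kPa, V = 88.5 L, T = 169 K.
Step 2 — Isothermal: T stays 169 K; PV = const ⇒ V₂ = 22.4 L, P₂ = 294 kPa.
ΔU = 0 (ideal gas, T constant).
W = nRT ln(V₂/V₁) = 4.68×8.314×169×ln(0.253) = -9050 J.
Q = ΔU + W = -9050 J.
Net over both steps: W = 12400 J, Q = -9050 J, ΔU = -21400 J.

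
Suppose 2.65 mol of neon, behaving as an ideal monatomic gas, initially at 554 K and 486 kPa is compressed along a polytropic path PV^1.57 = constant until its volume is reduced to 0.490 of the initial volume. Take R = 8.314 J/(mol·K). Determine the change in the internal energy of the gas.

9190 J

V₁ = nRT₁/P₁ = 2.65×8.314×554/486 = 25.1 L.
Polytropic n=1.57: T₂ = T₁(V₁/V₂)^(n−1) = 554×(2.04)^0.57 = 832 K; P₂ = P₁(V₁/V₂)^n = 1490 kPa.
For an ideal gas ΔU = nCvΔT with Cv = (3/2)R = 12.5 J/(mol·K).
ΔU = 2.65×12.5×(832−554) = 9190 J.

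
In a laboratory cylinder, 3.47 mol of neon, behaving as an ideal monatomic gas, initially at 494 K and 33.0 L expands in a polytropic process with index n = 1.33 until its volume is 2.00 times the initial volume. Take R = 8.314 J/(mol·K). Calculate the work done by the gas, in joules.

8830 J

P₁ = nRT₁/V₁ = 3.47×8.314×494/33.0 = 432 kPa.
Polytropic n=1.33: T₂ = T₁(V₁/V₂)^(n−1) = 494×(0.500)^0.33 = 393 K; P₂ = P₁(V₁/V₂)^n = 172 kPa.
W = (P₁V₁−P₂V₂)/(n−1) = (432×33.0−172×66.0)/0.33 = 8830 J.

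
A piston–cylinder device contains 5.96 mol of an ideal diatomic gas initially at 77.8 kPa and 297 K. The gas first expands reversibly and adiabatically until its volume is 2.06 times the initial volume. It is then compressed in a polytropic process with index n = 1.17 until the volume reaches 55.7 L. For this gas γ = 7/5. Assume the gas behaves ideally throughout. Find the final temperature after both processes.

V₁ = nRT₁/P₁ = 5.96×8.314×297/77.8 = 189 L.
Step 1 — Adiabatic: TV^(γ−1) = const ⇒ T₂ = 297×(0.485)^0.400 = 222 K; PV^γ = const ⇒ P₂ = 28.3 kPa.
ΔU = nCvΔT = 5.96×20.8×(222−297) = -9240 J.
Q = 0 for an adiabatic process, so W = −ΔU = 9240 J.
State after step 1: P = 28.3 kPa, V = 390 L, T = 222 K.
Step 2 — Polytropic n=1.17: T₂ = T₁(V₁/V₂)^(n−1) = 222×(7.00)^0.17 = 310 K; P₂ = P₁(V₁/V₂)^n = 275 kPa.
W = (P₁V₁−P₂V₂)/(n−1) = (28.3×390−275×55.7)/0.17 = -25400 J.
ΔU = nCvΔT = 5.96×20.8×(310−222) = 10800 J.
Q = ΔU + W = -14600 J.
Net over both steps: W = -16200 J, Q = -14600 J, ΔU = 1560 J.

310 K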